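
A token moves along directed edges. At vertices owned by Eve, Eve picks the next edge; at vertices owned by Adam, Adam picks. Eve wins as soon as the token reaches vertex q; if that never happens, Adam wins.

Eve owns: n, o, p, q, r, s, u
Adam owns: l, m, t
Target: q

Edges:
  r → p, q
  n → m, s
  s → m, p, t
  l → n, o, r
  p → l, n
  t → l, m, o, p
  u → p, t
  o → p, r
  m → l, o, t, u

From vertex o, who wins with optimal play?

Eve

A0 = {q}
A1: add {r} — r (Eve) has r→q.
A2: add {o} — o (Eve) has o→r.
A3 = A2; e.g. l (Adam) can still go to n. Fixed point.
o ∈ A2, so Eve can force the target.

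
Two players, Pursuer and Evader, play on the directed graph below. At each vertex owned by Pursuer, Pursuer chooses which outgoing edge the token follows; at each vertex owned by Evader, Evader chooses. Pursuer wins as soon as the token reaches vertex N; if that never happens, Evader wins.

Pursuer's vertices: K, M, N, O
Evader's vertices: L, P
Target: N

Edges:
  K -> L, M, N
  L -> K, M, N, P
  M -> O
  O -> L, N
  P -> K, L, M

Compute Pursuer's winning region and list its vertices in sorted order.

K, M, N, O

A0 = {N}
A1: add {K, O} — K (Pursuer) has K→N; O (Pursuer) has O→N.
A2: add {M} — M (Pursuer) has M→O.
A3 = A2; e.g. L (Evader) can still go to P. Fixed point.
Pursuer's winning region = {K, M, N, O}.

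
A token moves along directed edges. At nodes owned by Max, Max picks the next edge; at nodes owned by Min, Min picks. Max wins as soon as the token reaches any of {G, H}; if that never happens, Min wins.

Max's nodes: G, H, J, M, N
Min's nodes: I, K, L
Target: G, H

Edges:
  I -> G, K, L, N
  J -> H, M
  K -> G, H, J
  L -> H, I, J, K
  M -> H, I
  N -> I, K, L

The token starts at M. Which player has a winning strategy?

A0 = {G, H}
A1: add {J, M} — J (Max) has J→H; M (Max) has M→H.
M ∈ A1, so Max can force the target.

Max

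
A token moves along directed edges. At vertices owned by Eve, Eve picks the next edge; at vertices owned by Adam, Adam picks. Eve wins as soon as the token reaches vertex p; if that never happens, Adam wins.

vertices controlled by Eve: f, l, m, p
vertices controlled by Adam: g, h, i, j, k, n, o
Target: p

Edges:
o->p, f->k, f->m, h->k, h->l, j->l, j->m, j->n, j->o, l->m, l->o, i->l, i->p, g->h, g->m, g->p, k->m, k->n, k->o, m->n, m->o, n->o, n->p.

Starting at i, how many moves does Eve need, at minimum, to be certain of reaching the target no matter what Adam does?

A0 = {p}
A1: add {o} — o (Adam): all of {p} already in.
A2: add {l, m, n} — l (Eve) has l→o; m (Eve) has m→o; n (Adam): all of {o, p} already in.
A3: add {f, i, j, k} — f (Eve) has f→m; i (Adam): all of {l, p} already in; j (Adam): all of {l, m, n, o} already in; k (Adam): all of {m, n, o} already in.
i enters the attractor at level 3, so Eve can force the target in 3 moves from there.

3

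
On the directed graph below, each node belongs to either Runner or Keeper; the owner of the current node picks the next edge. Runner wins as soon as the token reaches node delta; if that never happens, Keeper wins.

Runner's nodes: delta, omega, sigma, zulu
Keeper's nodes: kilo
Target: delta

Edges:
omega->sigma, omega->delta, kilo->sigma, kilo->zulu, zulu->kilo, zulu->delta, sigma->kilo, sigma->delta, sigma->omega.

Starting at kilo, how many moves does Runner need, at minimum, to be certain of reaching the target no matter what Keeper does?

A0 = {delta}
A1: add {omega, sigma, zulu} — sigma (Runner) has sigma→delta; zulu (Runner) has zulu→delta; omega (Runner) has omega→delta.
A2: add {kilo} — kilo (Keeper): all of {sigma, zulu} already in.
A2 = all vertices. Fixed point.
kilo enters the attractor at level 2, so Runner can force the target in 2 moves from there.

2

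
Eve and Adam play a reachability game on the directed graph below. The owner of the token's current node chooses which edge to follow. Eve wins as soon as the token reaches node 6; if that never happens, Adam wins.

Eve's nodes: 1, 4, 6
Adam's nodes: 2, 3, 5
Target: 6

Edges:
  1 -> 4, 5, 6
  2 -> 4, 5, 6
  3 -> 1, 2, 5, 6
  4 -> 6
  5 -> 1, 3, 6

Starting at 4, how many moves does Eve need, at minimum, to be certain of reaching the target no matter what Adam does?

A0 = {6}
A1: add {1, 4} — 1 (Eve) has 1→6; 4 (Eve) has 4→6.
A2 = A1; e.g. 2 (Adam) can still go to 5. Fixed point.
4 enters the attractor at level 1, so Eve can force the target in 1 move from there.

1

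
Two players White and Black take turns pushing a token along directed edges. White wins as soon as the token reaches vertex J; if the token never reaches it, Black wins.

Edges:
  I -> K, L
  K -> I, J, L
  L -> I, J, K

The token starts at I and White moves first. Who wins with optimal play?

Black

Track states (vertex, player-to-move).
A0 = {(J,White), (J,Black)}
A1: add {(K,White), (L,White)}.
A2: add {(I,Black)}.
A3 = A2; e.g. (I,White) stays out. (I,White) never enters ⇒ Black avoids the target.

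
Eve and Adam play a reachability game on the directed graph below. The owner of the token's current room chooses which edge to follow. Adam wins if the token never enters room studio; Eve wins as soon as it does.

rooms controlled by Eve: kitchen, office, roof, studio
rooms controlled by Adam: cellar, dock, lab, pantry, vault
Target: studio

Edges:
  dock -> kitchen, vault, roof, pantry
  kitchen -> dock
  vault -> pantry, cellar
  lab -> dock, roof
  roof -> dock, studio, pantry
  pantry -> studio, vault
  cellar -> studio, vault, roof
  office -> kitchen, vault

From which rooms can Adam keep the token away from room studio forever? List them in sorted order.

cellar, dock, kitchen, lab, office, pantry, vault

A0 = {studio}
A1: add {roof} — roof (Eve) has roof→studio.
A2 = A1; e.g. dock (Adam) can still go to kitchen. Fixed point.
Eve's attractor = {roof, studio}; Adam avoids the target exactly from the complement.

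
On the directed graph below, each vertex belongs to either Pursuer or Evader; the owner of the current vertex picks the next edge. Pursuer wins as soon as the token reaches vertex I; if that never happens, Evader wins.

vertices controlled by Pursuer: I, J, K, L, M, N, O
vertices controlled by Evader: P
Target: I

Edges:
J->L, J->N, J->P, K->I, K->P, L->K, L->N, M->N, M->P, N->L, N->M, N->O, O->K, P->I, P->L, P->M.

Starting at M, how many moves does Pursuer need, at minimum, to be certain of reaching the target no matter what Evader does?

4

A0 = {I}
A1: add {K} — K (Pursuer) has K→I.
A2: add {L, O} — L (Pursuer) has L→K; O (Pursuer) has O→K.
A3: add {J, N} — J (Pursuer) has J→L; N (Pursuer) has N→L.
A4: add {M} — M (Pursuer) has M→N.
M enters the attractor at level 4, so Pursuer can force the target in 4 moves from there.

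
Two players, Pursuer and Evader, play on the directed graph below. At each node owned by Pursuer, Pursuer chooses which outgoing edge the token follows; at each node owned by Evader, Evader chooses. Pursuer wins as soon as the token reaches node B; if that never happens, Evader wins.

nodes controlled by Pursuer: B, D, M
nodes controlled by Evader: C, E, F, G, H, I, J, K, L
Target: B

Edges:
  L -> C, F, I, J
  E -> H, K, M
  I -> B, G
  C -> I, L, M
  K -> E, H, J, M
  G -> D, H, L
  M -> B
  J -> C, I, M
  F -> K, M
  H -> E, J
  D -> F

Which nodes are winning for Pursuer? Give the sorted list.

B, M

A0 = {B}
A1: add {M} — M (Pursuer) has M→B.
A2 = A1; e.g. C (Evader) can still go to I. Fixed point.
Pursuer's winning region = {B, M}.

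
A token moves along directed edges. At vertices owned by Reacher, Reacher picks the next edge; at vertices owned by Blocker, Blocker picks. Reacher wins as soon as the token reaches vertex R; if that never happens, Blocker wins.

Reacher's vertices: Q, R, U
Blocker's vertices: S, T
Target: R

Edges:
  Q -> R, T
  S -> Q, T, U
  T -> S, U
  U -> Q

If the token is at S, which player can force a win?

A0 = {R}
A1: add {Q} — Q (Reacher) has Q→R.
A2: add {U} — U (Reacher) has U→Q.
A3 = A2; e.g. S (Blocker) can still go to T. Fixed point.
S never enters the attractor, so Blocker can avoid the target forever.

Blocker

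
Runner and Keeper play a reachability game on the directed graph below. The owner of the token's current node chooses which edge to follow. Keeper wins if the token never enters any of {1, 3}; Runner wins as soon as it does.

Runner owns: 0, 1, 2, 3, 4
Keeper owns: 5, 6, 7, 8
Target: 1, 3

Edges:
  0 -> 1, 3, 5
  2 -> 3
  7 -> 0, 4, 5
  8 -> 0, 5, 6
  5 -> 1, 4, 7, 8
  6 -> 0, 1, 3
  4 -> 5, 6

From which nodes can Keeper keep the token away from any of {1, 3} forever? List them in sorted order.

A0 = {1, 3}
A1: add {0, 2} — 0 (Runner) has 0→1; 2 (Runner) has 2→3.
A2: add {6} — 6 (Keeper): all of {0, 1, 3} already in.
A3: add {4} — 4 (Runner) has 4→6.
A4 = A3; e.g. 5 (Keeper) can still go to 7. Fixed point.
Runner's attractor = {0, 1, 2, 3, 4, 6}; Keeper avoids the target exactly from the complement.

5, 7, 8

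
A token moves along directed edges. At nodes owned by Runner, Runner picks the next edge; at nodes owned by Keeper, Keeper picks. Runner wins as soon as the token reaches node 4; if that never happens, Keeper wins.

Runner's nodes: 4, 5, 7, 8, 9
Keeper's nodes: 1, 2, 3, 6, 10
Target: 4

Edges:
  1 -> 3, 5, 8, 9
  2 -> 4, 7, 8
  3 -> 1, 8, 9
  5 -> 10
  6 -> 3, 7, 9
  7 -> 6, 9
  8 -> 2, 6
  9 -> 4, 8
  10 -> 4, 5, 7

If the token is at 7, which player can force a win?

A0 = {4}
A1: add {9} — 9 (Runner) has 9→4.
A2: add {7} — 7 (Runner) has 7→9.
A3 = A2; e.g. 1 (Keeper) can still go to 3. Fixed point.
7 ∈ A2, so Runner can force the target.

Runner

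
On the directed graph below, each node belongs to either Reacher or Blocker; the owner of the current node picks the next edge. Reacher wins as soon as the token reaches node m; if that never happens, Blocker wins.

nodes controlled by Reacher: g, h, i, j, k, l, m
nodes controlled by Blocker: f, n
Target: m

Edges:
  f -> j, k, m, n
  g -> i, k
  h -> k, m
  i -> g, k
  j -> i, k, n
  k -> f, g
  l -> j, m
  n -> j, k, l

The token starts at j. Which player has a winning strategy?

A0 = {m}
A1: add {h, l} — h (Reacher) has h→m; l (Reacher) has l→m.
A2 = A1; e.g. f (Blocker) can still go to j. Fixed point.
j never enters the attractor, so Blocker can avoid the target forever.

Blocker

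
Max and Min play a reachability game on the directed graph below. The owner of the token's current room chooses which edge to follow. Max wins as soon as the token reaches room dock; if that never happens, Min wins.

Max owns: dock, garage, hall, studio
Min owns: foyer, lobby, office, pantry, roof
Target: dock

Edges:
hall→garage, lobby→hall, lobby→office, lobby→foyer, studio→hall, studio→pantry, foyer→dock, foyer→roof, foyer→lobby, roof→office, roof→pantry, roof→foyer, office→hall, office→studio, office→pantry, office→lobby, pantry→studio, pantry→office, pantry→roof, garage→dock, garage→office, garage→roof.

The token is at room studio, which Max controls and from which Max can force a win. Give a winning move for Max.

A0 = {dock}
A1: add {garage} — garage (Max) has garage→dock.
A2: add {hall} — hall (Max) has hall→garage.
A3: add {studio} — studio (Max) has studio→hall.
A4 = A3; e.g. office (Min) can still go to pantry. Fixed point.
From studio, successor hall is in the attractor (rank 2); the other successor pantry is not.

hall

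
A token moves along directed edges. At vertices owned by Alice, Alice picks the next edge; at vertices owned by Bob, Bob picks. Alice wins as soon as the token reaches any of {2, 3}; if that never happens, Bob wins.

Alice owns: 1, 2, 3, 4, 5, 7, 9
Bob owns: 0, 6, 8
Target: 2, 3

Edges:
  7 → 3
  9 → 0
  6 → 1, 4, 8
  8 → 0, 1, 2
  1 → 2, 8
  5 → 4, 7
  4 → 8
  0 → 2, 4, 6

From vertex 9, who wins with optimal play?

Bob

A0 = {2, 3}
A1: add {1, 7} — 1 (Alice) has 1→2; 7 (Alice) has 7→3.
A2: add {5} — 5 (Alice) has 5→7.
A3 = A2; e.g. 0 (Bob) can still go to 4. Fixed point.
9 never enters the attractor, so Bob can avoid the target forever.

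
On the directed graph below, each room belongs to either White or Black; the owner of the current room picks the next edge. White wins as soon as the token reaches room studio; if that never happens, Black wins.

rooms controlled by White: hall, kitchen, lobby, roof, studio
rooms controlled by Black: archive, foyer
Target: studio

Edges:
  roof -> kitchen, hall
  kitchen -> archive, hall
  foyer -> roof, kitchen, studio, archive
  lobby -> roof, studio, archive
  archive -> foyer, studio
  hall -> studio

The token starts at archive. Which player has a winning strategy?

A0 = {studio}
A1: add {hall, lobby} — lobby (White) has lobby→studio; hall (White) has hall→studio.
A2: add {kitchen, roof} — roof (White) has roof→hall; kitchen (White) has kitchen→hall.
A3 = A2; e.g. foyer (Black) can still go to archive. Fixed point.
archive never enters the attractor, so Black can avoid the target forever.

Black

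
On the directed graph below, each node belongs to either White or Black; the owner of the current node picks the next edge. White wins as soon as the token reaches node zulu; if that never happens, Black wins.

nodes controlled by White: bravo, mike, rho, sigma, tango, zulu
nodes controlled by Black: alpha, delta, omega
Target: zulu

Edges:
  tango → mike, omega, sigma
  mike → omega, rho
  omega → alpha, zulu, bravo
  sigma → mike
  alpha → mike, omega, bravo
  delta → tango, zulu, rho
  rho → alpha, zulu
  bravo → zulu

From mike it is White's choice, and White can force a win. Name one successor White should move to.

rho

A0 = {zulu}
A1: add {bravo, rho} — rho (White) has rho→zulu; bravo (White) has bravo→zulu.
A2: add {mike} — mike (White) has mike→rho.
A3: add {sigma, tango} — tango (White) has tango→mike; sigma (White) has sigma→mike.
A4: add {delta} — delta (Black): all of {tango, zulu, rho} already in.
A5 = A4; e.g. omega (Black) can still go to alpha. Fixed point.
From mike, successor rho is in the attractor (rank 1); the other successor omega is not.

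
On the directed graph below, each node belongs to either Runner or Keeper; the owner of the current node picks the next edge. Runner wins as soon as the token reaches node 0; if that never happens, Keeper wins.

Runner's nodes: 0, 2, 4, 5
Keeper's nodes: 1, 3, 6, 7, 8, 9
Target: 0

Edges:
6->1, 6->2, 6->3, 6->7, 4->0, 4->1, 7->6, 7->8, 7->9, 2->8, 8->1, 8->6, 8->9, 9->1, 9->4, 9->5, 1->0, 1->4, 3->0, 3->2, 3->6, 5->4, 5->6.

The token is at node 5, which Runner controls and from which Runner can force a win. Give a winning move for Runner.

A0 = {0}
A1: add {4} — 4 (Runner) has 4→0.
A2: add {1, 5} — 1 (Keeper): all of {0, 4} already in; 5 (Runner) has 5→4.
A3: add {9} — 9 (Keeper): all of {1, 4, 5} already in.
A4 = A3; e.g. 2 (Runner) has no edge into A3. Fixed point.
From 5, successor 4 is in the attractor (rank 1); the other successor 6 is not.

4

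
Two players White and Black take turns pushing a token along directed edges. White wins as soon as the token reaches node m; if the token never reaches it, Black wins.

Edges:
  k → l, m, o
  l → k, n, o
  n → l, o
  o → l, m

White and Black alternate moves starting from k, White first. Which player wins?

Track states (vertex, player-to-move).
A0 = {(m,White), (m,Black)}
A1: add {(k,White), (o,White)}.
(k,White) ∈ A1 ⇒ White forces the target.

White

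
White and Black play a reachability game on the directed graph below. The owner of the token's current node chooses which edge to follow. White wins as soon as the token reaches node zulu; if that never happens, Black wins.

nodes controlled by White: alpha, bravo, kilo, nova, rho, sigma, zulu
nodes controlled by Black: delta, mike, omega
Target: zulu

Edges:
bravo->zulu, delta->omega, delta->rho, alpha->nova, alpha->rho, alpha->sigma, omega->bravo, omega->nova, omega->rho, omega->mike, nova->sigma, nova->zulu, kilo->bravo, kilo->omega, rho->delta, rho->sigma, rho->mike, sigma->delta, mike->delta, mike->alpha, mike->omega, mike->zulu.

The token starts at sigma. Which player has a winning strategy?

A0 = {zulu}
A1: add {bravo, nova} — bravo (White) has bravo→zulu; nova (White) has nova→zulu.
A2: add {alpha, kilo} — alpha (White) has alpha→nova; kilo (White) has kilo→bravo.
A3 = A2; e.g. delta (Black) can still go to omega. Fixed point.
sigma never enters the attractor, so Black can avoid the target forever.

Black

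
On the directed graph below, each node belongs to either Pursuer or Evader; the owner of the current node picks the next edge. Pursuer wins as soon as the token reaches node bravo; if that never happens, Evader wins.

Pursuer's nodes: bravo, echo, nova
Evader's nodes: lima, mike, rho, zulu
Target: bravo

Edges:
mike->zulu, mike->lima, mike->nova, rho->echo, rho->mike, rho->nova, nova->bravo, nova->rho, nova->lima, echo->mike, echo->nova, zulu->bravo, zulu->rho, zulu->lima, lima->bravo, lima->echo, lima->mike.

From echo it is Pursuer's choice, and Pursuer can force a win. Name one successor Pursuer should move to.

nova

A0 = {bravo}
A1: add {nova} — nova (Pursuer) has nova→bravo.
A2: add {echo} — echo (Pursuer) has echo→nova.
A3 = A2; e.g. mike (Evader) can still go to zulu. Fixed point.
From echo, successor nova is in the attractor (rank 1); the other successor mike is not.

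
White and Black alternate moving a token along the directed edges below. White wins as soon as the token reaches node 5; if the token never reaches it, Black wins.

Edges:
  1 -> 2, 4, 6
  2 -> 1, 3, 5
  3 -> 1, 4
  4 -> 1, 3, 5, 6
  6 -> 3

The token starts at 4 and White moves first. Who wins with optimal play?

White

Track states (vertex, player-to-move).
A0 = {(5,White), (5,Black)}
A1: add {(2,White), (4,White)}.
(4,White) ∈ A1 ⇒ White forces the target.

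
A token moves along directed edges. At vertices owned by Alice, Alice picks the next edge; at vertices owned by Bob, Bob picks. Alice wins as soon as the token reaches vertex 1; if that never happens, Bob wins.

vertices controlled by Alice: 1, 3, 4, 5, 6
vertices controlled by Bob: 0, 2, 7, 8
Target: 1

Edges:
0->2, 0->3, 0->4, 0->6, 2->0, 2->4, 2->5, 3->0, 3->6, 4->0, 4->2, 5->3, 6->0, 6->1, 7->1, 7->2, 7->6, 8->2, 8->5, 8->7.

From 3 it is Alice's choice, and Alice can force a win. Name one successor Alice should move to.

A0 = {1}
A1: add {6} — 6 (Alice) has 6→1.
A2: add {3} — 3 (Alice) has 3→6.
A3: add {5} — 5 (Alice) has 5→3.
A4 = A3; e.g. 0 (Bob) can still go to 2. Fixed point.
From 3, successor 6 is in the attractor (rank 1); the other successor 0 is not.

6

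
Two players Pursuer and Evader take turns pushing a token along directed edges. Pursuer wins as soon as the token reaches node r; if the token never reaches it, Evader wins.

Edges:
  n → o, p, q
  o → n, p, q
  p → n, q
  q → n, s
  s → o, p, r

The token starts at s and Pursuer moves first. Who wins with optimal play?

Track states (vertex, player-to-move).
A0 = {(r,Pursuer), (r,Evader)}
A1: add {(s,Pursuer)}.
(s,Pursuer) ∈ A1 ⇒ Pursuer forces the target.

Pursuer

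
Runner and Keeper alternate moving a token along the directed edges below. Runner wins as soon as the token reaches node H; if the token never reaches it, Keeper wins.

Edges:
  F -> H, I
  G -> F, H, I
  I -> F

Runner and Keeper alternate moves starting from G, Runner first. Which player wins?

Track states (vertex, player-to-move).
A0 = {(H,Runner), (H,Keeper)}
A1: add {(F,Runner), (G,Runner)}.
(G,Runner) ∈ A1 ⇒ Runner forces the target.

Runner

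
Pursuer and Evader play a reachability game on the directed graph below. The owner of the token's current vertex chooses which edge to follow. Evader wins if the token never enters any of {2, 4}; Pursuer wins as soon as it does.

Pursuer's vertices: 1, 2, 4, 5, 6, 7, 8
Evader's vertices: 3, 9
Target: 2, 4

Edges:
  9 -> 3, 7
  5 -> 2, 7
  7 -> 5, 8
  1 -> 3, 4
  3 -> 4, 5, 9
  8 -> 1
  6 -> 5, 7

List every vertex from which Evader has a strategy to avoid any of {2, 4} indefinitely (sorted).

A0 = {2, 4}
A1: add {1, 5} — 1 (Pursuer) has 1→4; 5 (Pursuer) has 5→2.
A2: add {6, 7, 8} — 6 (Pursuer) has 6→5; 7 (Pursuer) has 7→5; 8 (Pursuer) has 8→1.
A3 = A2; e.g. 3 (Evader) can still go to 9. Fixed point.
Pursuer's attractor = {1, 2, 4, 5, 6, 7, 8}; Evader avoids the target exactly from the complement.

3, 9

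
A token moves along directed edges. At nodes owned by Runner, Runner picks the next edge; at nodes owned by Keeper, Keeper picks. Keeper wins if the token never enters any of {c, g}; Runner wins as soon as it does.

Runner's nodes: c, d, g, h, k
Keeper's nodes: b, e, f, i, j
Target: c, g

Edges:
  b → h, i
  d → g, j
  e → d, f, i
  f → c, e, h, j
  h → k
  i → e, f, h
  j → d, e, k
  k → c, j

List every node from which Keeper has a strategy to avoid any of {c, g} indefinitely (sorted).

A0 = {c, g}
A1: add {d, k} — d (Runner) has d→g; k (Runner) has k→c.
A2: add {h} — h (Runner) has h→k.
A3 = A2; e.g. b (Keeper) can still go to i. Fixed point.
Runner's attractor = {c, d, g, h, k}; Keeper avoids the target exactly from the complement.

b, e, f, i, j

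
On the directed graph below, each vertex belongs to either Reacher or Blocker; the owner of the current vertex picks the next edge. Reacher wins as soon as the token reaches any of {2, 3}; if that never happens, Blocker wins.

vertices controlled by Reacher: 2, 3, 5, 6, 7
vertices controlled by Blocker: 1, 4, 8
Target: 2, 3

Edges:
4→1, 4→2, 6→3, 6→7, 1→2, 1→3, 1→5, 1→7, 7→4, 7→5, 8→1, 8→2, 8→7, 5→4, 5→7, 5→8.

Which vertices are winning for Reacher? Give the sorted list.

2, 3, 6

A0 = {2, 3}
A1: add {6} — 6 (Reacher) has 6→3.
A2 = A1; e.g. 1 (Blocker) can still go to 5. Fixed point.
Reacher's winning region = {2, 3, 6}.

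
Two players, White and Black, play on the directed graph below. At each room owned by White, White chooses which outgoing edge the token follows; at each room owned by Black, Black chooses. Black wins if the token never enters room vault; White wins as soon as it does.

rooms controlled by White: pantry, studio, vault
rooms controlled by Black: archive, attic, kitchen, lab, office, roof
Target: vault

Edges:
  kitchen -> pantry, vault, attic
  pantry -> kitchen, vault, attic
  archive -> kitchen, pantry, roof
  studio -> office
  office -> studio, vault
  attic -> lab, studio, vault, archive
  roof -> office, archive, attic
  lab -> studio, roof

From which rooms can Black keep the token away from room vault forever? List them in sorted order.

A0 = {vault}
A1: add {pantry} — pantry (White) has pantry→vault.
A2 = A1; e.g. kitchen (Black) can still go to attic. Fixed point.
White's attractor = {pantry, vault}; Black avoids the target exactly from the complement.

archive, attic, kitchen, lab, office, roof, studio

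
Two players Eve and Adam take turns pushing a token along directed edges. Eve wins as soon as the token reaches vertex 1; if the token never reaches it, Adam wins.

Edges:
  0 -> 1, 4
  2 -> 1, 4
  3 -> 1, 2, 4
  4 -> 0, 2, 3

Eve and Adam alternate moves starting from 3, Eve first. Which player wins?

Eve

Track states (vertex, player-to-move).
A0 = {(1,Eve), (1,Adam)}
A1: add {(0,Eve), (2,Eve), (3,Eve)}.
(3,Eve) ∈ A1 ⇒ Eve forces the target.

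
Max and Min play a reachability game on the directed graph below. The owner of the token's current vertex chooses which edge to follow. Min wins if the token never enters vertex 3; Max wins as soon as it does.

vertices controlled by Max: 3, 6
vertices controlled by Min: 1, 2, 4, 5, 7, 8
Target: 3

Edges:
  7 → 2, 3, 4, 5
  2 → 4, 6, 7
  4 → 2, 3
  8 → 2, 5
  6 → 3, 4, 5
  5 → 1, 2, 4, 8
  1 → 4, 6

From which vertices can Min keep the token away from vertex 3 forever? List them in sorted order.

1, 2, 4, 5, 7, 8

A0 = {3}
A1: add {6} — 6 (Max) has 6→3.
A2 = A1; e.g. 1 (Min) can still go to 4. Fixed point.
Max's attractor = {3, 6}; Min avoids the target exactly from the complement.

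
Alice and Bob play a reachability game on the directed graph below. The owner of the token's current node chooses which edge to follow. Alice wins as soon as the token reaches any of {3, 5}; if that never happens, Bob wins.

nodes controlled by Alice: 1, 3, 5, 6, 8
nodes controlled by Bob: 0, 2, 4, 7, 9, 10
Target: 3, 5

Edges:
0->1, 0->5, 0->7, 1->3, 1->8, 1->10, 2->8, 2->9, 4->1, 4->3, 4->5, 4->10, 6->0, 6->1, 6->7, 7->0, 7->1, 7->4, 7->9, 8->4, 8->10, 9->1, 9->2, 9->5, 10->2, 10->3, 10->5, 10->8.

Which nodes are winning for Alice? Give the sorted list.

1, 3, 5, 6

A0 = {3, 5}
A1: add {1} — 1 (Alice) has 1→3.
A2: add {6} — 6 (Alice) has 6→1.
A3 = A2; e.g. 0 (Bob) can still go to 7. Fixed point.
Alice's winning region = {1, 3, 5, 6}.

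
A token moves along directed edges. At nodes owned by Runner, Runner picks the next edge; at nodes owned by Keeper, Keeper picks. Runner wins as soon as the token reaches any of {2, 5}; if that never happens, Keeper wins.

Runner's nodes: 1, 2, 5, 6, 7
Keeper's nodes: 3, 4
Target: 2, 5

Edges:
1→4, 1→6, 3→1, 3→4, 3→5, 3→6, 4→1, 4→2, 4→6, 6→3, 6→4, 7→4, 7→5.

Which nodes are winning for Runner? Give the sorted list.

A0 = {2, 5}
A1: add {7} — 7 (Runner) has 7→5.
A2 = A1; e.g. 1 (Runner) has no edge into A1. Fixed point.
Runner's winning region = {2, 5, 7}.

2, 5, 7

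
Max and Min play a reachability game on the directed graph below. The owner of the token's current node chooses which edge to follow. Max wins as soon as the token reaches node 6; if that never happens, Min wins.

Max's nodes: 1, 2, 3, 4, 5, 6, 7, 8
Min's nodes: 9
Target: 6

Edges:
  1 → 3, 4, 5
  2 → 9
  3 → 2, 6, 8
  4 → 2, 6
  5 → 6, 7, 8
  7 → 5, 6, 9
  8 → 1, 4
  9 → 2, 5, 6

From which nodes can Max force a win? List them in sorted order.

A0 = {6}
A1: add {3, 4, 5, 7} — 3 (Max) has 3→6; 4 (Max) has 4→6; 5 (Max) has 5→6; 7 (Max) has 7→6.
A2: add {1, 8} — 1 (Max) has 1→3; 8 (Max) has 8→4.
A3 = A2; e.g. 2 (Max) has no edge into A2. Fixed point.
Max's winning region = {1, 3, 4, 5, 6, 7, 8}.

1, 3, 4, 5, 6, 7, 8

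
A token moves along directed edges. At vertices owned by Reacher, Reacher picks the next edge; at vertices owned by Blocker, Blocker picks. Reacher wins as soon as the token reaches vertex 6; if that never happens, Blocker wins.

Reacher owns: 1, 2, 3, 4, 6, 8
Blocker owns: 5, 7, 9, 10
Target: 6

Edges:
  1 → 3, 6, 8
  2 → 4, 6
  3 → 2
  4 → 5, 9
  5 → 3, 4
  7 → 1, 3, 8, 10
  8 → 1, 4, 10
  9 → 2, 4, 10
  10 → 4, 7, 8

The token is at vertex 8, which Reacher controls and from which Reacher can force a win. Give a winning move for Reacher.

1

A0 = {6}
A1: add {1, 2} — 1 (Reacher) has 1→6; 2 (Reacher) has 2→6.
A2: add {3, 8} — 3 (Reacher) has 3→2; 8 (Reacher) has 8→1.
A3 = A2; e.g. 4 (Reacher) has no edge into A2. Fixed point.
From 8, successor 1 is in the attractor (rank 1); the other successors 4, 10 are not.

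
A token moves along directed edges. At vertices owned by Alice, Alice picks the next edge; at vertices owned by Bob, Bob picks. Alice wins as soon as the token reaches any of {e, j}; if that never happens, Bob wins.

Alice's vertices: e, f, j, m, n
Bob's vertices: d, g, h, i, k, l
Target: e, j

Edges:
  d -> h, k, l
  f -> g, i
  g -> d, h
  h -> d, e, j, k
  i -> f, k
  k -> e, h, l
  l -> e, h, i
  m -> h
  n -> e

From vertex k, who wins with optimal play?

A0 = {e, j}
A1: add {n} — n (Alice) has n→e.
A2 = A1; e.g. d (Bob) can still go to h. Fixed point.
k never enters the attractor, so Bob can avoid the target forever.

Bob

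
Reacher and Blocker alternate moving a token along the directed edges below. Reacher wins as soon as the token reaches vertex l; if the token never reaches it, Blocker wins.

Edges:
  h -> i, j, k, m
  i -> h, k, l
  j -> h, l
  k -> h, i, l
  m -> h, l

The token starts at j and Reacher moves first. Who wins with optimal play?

Track states (vertex, player-to-move).
A0 = {(l,Reacher), (l,Blocker)}
A1: add {(i,Reacher), (j,Reacher), (k,Reacher), (m,Reacher)}.
(j,Reacher) ∈ A1 ⇒ Reacher forces the target.

Reacher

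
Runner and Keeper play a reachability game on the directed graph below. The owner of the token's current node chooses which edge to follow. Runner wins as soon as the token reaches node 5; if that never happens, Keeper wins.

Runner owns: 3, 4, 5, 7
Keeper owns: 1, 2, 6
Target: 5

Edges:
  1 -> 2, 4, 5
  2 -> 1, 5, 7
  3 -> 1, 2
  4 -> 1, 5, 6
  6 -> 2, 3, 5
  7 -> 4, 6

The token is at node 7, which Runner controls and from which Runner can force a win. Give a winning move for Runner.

A0 = {5}
A1: add {4} — 4 (Runner) has 4→5.
A2: add {7} — 7 (Runner) has 7→4.
A3 = A2; e.g. 1 (Keeper) can still go to 2. Fixed point.
From 7, successor 4 is in the attractor (rank 1); the other successor 6 is not.

4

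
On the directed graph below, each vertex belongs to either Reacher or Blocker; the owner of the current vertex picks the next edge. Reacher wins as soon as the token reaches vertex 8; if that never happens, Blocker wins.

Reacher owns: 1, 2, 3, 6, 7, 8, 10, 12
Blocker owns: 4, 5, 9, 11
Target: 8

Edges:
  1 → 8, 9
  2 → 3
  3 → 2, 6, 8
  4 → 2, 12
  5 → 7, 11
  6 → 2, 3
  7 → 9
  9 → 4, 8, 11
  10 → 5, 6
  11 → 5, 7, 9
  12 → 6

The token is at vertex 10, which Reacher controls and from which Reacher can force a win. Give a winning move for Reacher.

6

A0 = {8}
A1: add {1, 3} — 1 (Reacher) has 1→8; 3 (Reacher) has 3→8.
A2: add {2, 6} — 2 (Reacher) has 2→3; 6 (Reacher) has 6→3.
A3: add {10, 12} — 10 (Reacher) has 10→6; 12 (Reacher) has 12→6.
A4: add {4} — 4 (Blocker): all of {2, 12} already in.
A5 = A4; e.g. 5 (Blocker) can still go to 7. Fixed point.
From 10, successor 6 is in the attractor (rank 2); the other successor 5 is not.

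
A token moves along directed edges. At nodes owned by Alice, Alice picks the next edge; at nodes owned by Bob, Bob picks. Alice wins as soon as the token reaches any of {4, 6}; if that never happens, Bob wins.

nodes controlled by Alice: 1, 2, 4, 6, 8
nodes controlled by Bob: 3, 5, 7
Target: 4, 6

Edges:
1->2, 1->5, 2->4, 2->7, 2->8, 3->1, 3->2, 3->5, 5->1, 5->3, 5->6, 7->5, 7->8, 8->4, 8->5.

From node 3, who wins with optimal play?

A0 = {4, 6}
A1: add {2, 8} — 2 (Alice) has 2→4; 8 (Alice) has 8→4.
A2: add {1} — 1 (Alice) has 1→2.
A3 = A2; e.g. 3 (Bob) can still go to 5. Fixed point.
3 never enters the attractor, so Bob can avoid the target forever.

Bob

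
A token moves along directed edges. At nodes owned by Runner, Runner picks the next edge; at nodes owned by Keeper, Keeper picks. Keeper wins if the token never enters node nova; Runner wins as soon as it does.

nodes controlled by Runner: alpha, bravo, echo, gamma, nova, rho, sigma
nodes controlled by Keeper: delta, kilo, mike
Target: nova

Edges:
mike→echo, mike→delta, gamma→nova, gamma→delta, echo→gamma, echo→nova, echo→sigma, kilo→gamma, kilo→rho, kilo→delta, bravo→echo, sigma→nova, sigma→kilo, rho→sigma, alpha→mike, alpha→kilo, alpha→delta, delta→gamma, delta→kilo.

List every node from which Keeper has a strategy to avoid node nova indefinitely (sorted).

alpha, delta, kilo, mike

A0 = {nova}
A1: add {echo, gamma, sigma} — gamma (Runner) has gamma→nova; echo (Runner) has echo→nova; sigma (Runner) has sigma→nova.
A2: add {bravo, rho} — bravo (Runner) has bravo→echo; rho (Runner) has rho→sigma.
A3 = A2; e.g. mike (Keeper) can still go to delta. Fixed point.
Runner's attractor = {bravo, echo, gamma, nova, rho, sigma}; Keeper avoids the target exactly from the complement.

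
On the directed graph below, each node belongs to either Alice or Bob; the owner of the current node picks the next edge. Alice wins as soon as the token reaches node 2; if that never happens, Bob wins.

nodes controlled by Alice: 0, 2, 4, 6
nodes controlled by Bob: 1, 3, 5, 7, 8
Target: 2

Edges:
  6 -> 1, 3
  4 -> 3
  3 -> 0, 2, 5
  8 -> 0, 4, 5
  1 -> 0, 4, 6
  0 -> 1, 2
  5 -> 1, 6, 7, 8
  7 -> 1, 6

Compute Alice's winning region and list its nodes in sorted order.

A0 = {2}
A1: add {0} — 0 (Alice) has 0→2.
A2 = A1; e.g. 1 (Bob) can still go to 4. Fixed point.
Alice's winning region = {0, 2}.

0, 2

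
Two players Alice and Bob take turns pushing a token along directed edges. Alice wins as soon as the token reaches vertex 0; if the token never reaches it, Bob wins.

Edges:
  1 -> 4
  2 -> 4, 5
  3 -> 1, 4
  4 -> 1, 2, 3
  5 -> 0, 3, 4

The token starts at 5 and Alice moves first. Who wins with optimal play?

Track states (vertex, player-to-move).
A0 = {(0,Alice), (0,Bob)}
A1: add {(5,Alice)}.
(5,Alice) ∈ A1 ⇒ Alice forces the target.

Alice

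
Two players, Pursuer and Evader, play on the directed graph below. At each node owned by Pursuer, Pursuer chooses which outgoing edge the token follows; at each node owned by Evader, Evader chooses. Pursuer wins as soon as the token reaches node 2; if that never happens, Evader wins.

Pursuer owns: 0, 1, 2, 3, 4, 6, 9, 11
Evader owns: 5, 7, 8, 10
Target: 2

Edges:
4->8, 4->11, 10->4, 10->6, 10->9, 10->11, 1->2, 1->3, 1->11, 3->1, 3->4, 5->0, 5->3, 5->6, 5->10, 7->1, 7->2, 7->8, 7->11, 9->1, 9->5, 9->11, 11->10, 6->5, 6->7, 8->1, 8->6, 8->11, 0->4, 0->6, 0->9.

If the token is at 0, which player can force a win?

Pursuer

A0 = {2}
A1: add {1} — 1 (Pursuer) has 1→2.
A2: add {3, 9} — 3 (Pursuer) has 3→1; 9 (Pursuer) has 9→1.
A3: add {0} — 0 (Pursuer) has 0→9.
A4 = A3; e.g. 4 (Pursuer) has no edge into A3. Fixed point.
0 ∈ A3, so Pursuer can force the target.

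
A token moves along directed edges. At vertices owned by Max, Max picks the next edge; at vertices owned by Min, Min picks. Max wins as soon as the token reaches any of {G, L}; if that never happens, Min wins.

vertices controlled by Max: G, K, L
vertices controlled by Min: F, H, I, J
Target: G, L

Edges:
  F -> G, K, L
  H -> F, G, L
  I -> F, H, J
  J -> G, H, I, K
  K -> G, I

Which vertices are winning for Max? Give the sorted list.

A0 = {G, L}
A1: add {K} — K (Max) has K→G.
A2: add {F} — F (Min): all of {G, K, L} already in.
A3: add {H} — H (Min): all of {F, G, L} already in.
A4 = A3; e.g. I (Min) can still go to J. Fixed point.
Max's winning region = {F, G, H, K, L}.

F, G, H, K, L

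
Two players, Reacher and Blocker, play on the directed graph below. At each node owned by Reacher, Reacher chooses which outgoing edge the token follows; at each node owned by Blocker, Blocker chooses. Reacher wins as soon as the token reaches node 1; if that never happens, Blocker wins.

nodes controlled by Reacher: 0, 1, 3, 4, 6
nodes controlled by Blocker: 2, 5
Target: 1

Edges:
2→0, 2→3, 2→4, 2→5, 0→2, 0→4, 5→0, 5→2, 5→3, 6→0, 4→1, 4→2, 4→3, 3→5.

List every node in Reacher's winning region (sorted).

A0 = {1}
A1: add {4} — 4 (Reacher) has 4→1.
A2: add {0} — 0 (Reacher) has 0→4.
A3: add {6} — 6 (Reacher) has 6→0.
A4 = A3; e.g. 2 (Blocker) can still go to 3. Fixed point.
Reacher's winning region = {0, 1, 4, 6}.

0, 1, 4, 6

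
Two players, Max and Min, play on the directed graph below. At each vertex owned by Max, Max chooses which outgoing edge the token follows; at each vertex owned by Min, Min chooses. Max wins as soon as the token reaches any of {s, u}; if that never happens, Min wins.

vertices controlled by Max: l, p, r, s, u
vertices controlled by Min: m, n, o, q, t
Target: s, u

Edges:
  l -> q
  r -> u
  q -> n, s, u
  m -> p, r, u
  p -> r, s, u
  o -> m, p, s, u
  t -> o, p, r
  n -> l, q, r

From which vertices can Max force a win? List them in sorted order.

m, o, p, r, s, t, u

A0 = {s, u}
A1: add {p, r} — p (Max) has p→s; r (Max) has r→u.
A2: add {m} — m (Min): all of {p, r, u} already in.
A3: add {o} — o (Min): all of {m, p, s, u} already in.
A4: add {t} — t (Min): all of {o, p, r} already in.
A5 = A4; e.g. l (Max) has no edge into A4. Fixed point.
Max's winning region = {m, o, p, r, s, t, u}.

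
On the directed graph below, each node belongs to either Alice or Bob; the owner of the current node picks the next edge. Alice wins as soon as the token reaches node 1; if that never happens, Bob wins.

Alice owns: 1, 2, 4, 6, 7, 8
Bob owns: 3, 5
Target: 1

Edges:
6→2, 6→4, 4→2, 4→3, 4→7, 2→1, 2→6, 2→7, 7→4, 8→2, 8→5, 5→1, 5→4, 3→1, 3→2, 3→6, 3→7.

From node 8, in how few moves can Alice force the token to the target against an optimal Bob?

A0 = {1}
A1: add {2} — 2 (Alice) has 2→1.
A2: add {4, 6, 8} — 4 (Alice) has 4→2; 6 (Alice) has 6→2; 8 (Alice) has 8→2.
8 enters the attractor at level 2, so Alice can force the target in 2 moves from there.

2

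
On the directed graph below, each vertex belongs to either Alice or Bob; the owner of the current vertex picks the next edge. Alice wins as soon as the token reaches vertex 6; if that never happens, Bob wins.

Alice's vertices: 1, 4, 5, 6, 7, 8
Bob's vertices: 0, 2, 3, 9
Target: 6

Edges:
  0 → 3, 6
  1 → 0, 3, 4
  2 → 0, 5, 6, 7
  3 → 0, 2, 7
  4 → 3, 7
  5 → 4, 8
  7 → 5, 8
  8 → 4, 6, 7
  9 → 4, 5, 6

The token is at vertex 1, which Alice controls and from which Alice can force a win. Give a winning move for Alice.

A0 = {6}
A1: add {8} — 8 (Alice) has 8→6.
A2: add {5, 7} — 5 (Alice) has 5→8; 7 (Alice) has 7→8.
A3: add {4} — 4 (Alice) has 4→7.
A4: add {1, 9} — 1 (Alice) has 1→4; 9 (Bob): all of {4, 5, 6} already in.
A5 = A4; e.g. 0 (Bob) can still go to 3. Fixed point.
From 1, successor 4 is in the attractor (rank 3); the other successors 0, 3 are not.

4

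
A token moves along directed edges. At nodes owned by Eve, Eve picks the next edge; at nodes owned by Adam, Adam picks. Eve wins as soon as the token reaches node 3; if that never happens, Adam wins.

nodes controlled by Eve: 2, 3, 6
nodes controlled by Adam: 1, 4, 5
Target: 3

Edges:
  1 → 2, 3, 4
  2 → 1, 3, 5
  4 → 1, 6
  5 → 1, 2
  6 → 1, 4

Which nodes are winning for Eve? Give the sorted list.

2, 3

A0 = {3}
A1: add {2} — 2 (Eve) has 2→3.
A2 = A1; e.g. 1 (Adam) can still go to 4. Fixed point.
Eve's winning region = {2, 3}.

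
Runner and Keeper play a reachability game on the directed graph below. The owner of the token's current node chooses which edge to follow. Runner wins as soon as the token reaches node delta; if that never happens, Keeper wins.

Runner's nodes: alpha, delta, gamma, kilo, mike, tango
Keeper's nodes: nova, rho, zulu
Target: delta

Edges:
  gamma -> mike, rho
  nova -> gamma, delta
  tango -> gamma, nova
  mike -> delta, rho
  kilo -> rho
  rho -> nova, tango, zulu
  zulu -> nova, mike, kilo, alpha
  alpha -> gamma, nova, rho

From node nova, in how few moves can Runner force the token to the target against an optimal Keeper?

3

A0 = {delta}
A1: add {mike} — mike (Runner) has mike→delta.
A2: add {gamma} — gamma (Runner) has gamma→mike.
A3: add {alpha, nova, tango} — nova (Keeper): all of {gamma, delta} already in; tango (Runner) has tango→gamma; alpha (Runner) has alpha→gamma.
A4 = A3; e.g. kilo (Runner) has no edge into A3. Fixed point.
nova enters the attractor at level 3, so Runner can force the target in 3 moves from there.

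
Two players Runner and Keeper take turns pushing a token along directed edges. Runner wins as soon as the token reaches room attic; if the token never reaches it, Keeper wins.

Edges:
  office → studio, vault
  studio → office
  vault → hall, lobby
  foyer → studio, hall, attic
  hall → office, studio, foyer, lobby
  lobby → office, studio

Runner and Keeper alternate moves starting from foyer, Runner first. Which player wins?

Track states (vertex, player-to-move).
A0 = {(attic,Runner), (attic,Keeper)}
A1: add {(foyer,Runner)}.
(foyer,Runner) ∈ A1 ⇒ Runner forces the target.

Runner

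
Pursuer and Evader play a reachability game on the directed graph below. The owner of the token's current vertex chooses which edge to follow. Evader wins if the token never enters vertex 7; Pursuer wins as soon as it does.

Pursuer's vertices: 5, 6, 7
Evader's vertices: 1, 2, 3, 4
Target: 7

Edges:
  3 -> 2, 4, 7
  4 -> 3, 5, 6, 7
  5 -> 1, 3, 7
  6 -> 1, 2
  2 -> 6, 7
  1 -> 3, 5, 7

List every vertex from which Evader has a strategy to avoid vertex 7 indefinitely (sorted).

A0 = {7}
A1: add {5} — 5 (Pursuer) has 5→7.
A2 = A1; e.g. 1 (Evader) can still go to 3. Fixed point.
Pursuer's attractor = {5, 7}; Evader avoids the target exactly from the complement.

1, 2, 3, 4, 6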